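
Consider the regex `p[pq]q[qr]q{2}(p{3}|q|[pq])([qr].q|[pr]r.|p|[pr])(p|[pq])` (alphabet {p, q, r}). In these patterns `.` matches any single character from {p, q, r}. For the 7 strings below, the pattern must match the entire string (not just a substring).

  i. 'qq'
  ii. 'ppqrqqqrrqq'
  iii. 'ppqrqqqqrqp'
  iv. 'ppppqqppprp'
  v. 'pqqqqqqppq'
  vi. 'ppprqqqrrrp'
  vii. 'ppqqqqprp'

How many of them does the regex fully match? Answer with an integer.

i → no match — must start with 'p'
ii → match
iii → match
iv → no match
v → no match
vi → no match
vii → match
Total matched: 3

3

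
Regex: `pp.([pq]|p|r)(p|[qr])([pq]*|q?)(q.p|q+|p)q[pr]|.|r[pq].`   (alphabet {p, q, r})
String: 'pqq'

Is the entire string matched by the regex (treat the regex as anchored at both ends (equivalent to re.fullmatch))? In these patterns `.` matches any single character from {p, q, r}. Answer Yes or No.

No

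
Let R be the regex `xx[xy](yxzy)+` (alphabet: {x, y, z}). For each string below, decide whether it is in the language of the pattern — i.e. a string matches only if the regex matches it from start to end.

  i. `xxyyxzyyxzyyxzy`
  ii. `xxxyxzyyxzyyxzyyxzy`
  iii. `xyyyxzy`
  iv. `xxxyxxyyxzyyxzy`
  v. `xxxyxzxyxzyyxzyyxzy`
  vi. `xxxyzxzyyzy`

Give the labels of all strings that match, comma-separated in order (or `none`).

i, ii

i → match
ii → match
iii. `xyyyxzy` → no match — must start with `xx`
iv → no match
v → no match
vi. `xxxyzxzyyzy` → no match — must end with `yxzy`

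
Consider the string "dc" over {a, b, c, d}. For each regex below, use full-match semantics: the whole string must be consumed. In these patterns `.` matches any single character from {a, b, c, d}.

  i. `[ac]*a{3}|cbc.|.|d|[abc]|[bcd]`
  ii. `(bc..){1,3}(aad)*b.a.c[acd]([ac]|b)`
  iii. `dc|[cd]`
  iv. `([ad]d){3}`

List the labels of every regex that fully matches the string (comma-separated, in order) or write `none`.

iii

i → no match
ii → no match — must start with "bc"
iii → match
iv → no match — must end with "d"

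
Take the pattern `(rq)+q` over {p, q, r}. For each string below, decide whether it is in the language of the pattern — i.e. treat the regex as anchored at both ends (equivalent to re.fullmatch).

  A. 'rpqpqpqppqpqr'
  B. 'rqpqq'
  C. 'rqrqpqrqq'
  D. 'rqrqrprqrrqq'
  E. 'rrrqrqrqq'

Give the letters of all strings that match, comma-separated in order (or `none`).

A → no match — must start with 'rq'
B → no match — must end with 'rqq'
C → no match
D → no match
E → no match — must start with 'rq'

none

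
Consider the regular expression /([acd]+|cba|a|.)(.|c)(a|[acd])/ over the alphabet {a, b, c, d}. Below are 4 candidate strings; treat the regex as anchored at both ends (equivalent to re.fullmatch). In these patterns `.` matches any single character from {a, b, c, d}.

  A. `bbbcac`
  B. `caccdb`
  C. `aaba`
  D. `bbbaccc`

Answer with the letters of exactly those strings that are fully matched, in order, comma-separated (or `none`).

A → no match
B → no match
C → match
D → no match

C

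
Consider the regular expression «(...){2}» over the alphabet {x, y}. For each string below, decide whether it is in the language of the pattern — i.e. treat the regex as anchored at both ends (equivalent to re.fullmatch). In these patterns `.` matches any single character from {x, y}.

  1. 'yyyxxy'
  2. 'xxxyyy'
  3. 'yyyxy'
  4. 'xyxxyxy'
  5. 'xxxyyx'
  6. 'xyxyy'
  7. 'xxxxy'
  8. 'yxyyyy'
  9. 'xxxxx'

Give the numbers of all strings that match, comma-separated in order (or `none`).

1, 2, 5, 8

1 → match
2 → match
3 → no match
4 → no match
5 → match
6 → no match
7 → no match
8 → match
9 → no match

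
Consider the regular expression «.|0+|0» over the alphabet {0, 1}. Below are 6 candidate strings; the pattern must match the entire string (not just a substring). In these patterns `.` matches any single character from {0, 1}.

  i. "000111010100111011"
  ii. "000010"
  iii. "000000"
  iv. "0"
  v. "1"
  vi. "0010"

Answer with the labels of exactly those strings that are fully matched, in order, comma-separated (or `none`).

iii, iv, v

i → no match
ii → no match
iii → match
iv → match
v → match
vi → no match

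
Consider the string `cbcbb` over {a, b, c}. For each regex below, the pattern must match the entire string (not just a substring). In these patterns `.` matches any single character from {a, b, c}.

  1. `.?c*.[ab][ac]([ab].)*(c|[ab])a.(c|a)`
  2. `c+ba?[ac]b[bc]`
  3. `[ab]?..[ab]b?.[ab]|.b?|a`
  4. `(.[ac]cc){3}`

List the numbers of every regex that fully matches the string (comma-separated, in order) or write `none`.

2

1 → no match
2 → match
3 → no match
4 → no match — must end with `cc`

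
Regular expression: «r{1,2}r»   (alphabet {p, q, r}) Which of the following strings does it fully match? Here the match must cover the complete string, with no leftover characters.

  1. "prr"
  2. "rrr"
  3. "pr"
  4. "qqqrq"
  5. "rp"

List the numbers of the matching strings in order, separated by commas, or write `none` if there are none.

2

1 → no match — must start with "r"
2 → match
3 → no match — must start with "r"
4 → no match — must start with "r"
5 → no match — must end with "rr"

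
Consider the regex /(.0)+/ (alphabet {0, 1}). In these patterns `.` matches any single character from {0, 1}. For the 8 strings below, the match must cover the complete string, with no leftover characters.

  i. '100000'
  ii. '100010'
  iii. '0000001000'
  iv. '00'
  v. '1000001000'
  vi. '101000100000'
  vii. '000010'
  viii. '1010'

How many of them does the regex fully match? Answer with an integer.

8

i → match
ii → match
iii → match
iv → match
v → match
vi → match
vii → match
viii → match
Total matched: 8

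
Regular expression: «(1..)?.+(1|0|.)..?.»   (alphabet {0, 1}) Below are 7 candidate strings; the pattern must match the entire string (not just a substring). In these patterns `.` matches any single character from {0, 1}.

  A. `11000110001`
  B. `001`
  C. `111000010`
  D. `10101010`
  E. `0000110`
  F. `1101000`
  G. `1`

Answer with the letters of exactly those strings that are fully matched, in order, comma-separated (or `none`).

A → match
B → no match
C → match
D → match
E → match
F → match
G → no match

A, C, D, E, F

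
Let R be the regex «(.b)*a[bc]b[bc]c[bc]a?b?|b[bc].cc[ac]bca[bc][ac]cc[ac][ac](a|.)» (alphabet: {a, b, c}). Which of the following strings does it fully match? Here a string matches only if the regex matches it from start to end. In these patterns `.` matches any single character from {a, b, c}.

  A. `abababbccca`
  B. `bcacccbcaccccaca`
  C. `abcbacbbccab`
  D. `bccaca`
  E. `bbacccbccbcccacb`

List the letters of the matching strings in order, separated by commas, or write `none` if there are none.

A, B, C

A → match
B → match
C → match
D → no match
E → no match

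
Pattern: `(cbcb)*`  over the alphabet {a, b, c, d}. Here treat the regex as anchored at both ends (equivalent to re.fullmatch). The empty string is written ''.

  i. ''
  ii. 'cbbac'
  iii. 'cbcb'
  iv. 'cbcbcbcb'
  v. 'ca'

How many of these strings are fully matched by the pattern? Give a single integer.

3

i → match
ii → no match
iii → match
iv → match
v → no match
Total matched: 3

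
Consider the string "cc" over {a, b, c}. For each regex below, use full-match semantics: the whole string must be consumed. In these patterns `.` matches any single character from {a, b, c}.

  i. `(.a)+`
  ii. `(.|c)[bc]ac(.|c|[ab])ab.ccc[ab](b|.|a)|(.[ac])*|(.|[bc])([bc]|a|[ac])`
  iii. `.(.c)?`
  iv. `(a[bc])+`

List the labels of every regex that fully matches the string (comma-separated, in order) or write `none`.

ii

i → no match — must end with "a"
ii → match
iii → no match
iv → no match — must start with "a"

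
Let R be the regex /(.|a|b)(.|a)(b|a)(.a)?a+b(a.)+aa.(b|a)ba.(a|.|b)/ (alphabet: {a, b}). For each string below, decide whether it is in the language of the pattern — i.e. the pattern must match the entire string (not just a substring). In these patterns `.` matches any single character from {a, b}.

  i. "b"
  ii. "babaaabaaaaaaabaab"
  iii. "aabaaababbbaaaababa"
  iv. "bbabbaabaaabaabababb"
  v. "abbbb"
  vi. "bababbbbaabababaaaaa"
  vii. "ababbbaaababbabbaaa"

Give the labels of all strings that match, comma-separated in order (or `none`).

none

i. "b" → no match
ii → no match
iii → no match
iv → no match
v. "abbbb" → no match
vi → no match
vii → no match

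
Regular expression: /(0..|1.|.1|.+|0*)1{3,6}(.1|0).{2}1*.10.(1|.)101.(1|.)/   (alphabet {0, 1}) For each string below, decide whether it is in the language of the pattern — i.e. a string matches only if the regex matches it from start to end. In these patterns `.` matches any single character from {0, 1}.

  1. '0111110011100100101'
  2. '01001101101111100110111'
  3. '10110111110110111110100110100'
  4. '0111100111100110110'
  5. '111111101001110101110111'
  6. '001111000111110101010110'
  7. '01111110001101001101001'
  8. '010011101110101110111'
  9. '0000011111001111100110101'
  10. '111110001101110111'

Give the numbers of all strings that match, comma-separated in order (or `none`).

3, 4, 5, 6, 8, 9, 10

1 → no match
2 → no match
3 → match
4 → match
5 → match
6 → match
7 → no match
8 → match
9 → match
10 → match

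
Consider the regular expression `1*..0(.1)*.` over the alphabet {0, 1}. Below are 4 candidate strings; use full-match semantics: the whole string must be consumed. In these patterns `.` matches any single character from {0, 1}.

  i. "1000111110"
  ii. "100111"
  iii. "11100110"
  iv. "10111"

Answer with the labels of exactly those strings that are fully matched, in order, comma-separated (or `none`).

i → match
ii → match
iii → match
iv → no match

i, ii, iii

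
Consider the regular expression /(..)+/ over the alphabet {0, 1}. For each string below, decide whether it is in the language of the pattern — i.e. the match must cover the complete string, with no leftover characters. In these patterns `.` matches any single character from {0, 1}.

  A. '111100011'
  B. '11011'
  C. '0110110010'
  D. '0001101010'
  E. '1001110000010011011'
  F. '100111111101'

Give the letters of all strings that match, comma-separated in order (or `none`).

C, D, F

A → no match
B → no match
C → match
D → match
E → no match
F → match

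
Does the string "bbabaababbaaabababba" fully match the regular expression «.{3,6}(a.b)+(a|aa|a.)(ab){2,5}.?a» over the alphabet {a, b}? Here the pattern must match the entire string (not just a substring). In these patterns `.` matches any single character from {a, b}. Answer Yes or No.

Yes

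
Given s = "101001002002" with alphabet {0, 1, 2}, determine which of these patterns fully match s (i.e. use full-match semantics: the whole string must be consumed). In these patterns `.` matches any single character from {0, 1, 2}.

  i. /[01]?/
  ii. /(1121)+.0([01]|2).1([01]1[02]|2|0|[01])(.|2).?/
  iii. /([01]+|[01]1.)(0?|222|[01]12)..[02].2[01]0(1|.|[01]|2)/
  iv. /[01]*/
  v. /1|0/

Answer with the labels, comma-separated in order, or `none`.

iii

i → no match
ii → no match — must start with "1121"
iii → match
iv → no match
v → no match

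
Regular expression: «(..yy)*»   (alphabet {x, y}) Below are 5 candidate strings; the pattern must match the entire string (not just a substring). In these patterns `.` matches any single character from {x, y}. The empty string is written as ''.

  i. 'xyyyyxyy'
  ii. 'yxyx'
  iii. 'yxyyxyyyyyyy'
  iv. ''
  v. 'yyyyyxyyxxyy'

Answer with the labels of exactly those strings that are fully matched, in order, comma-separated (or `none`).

i, iii, iv, v

i → match
ii → no match
iii → match
iv → match
v → match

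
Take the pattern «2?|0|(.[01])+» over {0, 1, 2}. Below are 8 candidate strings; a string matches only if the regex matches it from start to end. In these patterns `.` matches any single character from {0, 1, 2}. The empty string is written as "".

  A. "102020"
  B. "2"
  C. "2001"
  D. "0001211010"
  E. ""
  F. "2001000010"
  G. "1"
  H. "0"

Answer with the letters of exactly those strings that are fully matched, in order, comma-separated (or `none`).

A → match
B → match
C → match
D → match
E → match
F → match
G → no match
H → match

A, B, C, D, E, F, H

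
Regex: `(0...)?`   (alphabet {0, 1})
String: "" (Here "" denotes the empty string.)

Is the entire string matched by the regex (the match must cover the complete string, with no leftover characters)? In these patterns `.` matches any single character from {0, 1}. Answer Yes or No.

Yes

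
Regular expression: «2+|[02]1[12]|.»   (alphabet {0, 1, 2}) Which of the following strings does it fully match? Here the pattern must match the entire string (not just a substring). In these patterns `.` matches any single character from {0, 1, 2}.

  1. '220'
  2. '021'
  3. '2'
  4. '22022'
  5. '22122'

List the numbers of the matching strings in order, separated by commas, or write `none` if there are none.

1 → no match
2 → no match
3 → match
4 → no match
5 → no match

3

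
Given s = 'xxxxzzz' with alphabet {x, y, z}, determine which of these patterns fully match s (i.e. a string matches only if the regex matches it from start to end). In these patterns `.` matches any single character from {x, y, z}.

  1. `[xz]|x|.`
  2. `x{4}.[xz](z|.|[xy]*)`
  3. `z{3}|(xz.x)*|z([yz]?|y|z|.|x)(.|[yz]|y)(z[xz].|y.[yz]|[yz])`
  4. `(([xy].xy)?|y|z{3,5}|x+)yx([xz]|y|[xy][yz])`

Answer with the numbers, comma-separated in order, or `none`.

1 → no match
2 → match
3 → no match
4 → no match

2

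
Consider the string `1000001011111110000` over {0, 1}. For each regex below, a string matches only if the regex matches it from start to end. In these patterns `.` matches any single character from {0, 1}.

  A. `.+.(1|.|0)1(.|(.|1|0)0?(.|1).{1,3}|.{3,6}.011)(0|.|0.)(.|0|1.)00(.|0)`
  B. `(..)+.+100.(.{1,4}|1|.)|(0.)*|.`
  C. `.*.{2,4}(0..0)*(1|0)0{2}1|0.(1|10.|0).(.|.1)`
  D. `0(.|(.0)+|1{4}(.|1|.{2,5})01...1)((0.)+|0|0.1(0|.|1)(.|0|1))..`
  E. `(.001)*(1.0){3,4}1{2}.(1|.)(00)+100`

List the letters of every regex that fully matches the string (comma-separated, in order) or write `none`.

A, B

A → match
B → match
C → no match
D → no match — must start with `0`
E → no match — must end with `00100`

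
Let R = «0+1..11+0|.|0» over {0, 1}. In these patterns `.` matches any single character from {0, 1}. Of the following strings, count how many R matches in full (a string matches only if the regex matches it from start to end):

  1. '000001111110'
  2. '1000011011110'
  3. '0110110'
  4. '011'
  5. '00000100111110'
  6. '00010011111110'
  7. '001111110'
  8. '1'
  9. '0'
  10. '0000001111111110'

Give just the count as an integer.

8

1 → match
2 → no match
3 → match
4 → no match
5 → match
6 → match
7 → match
8 → match
9 → match
10 → match
Total matched: 8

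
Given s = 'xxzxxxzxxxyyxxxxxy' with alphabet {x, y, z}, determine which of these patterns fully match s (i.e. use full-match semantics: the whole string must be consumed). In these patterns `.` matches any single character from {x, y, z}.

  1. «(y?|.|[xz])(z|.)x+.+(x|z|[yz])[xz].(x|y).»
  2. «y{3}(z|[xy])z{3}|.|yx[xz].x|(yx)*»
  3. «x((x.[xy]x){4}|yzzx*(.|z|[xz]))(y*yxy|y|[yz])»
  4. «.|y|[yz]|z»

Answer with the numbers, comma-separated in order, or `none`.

1, 3

1 → match
2 → no match
3 → match
4 → no match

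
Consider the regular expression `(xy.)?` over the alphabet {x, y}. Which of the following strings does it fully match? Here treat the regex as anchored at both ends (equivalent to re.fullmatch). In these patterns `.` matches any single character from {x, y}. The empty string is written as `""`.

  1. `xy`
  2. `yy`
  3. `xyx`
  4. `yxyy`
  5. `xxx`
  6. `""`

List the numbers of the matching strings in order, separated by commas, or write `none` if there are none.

1 → no match
2 → no match
3 → match
4 → no match
5 → no match
6 → match

3, 6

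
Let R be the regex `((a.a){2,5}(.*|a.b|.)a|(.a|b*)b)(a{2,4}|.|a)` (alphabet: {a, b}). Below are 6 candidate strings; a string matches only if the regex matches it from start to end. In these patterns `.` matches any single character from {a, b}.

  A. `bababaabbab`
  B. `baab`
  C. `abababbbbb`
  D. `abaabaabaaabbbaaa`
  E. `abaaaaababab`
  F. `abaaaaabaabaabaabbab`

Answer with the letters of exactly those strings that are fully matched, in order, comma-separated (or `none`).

A → no match
B → no match
C → no match
D → match
E → match
F → match

D, E, F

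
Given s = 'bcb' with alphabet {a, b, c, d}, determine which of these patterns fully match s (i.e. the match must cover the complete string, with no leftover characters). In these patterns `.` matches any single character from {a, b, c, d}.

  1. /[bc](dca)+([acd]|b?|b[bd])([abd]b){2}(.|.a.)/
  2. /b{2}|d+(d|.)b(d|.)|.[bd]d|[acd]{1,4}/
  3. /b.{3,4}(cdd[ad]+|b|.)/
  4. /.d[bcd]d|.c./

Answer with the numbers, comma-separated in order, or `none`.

1 → no match
2 → no match
3 → no match
4 → match

4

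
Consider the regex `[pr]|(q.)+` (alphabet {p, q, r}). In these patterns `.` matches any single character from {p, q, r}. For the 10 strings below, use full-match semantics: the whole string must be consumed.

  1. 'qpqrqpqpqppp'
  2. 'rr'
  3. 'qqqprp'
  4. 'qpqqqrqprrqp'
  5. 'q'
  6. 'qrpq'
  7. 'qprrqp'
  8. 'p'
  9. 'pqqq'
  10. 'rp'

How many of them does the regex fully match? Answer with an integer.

1

1. 'qpqrqpqpqppp' → no match
2. 'rr' → no match
3. 'qqqprp' → no match
4. 'qpqqqrqprrqp' → no match
5. 'q' → no match
6. 'qrpq' → no match
7. 'qprrqp' → no match
8. 'p' → match
9. 'pqqq' → no match
10. 'rp' → no match
Total matched: 1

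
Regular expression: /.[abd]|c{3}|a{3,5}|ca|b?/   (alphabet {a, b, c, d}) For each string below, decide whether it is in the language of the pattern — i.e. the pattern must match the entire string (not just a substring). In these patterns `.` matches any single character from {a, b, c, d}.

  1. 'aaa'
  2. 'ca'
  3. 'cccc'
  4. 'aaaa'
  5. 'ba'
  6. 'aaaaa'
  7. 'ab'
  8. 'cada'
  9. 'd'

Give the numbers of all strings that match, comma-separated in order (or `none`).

1 → match
2 → match
3 → no match
4 → match
5 → match
6 → match
7 → match
8 → no match
9 → no match

1, 2, 4, 5, 6, 7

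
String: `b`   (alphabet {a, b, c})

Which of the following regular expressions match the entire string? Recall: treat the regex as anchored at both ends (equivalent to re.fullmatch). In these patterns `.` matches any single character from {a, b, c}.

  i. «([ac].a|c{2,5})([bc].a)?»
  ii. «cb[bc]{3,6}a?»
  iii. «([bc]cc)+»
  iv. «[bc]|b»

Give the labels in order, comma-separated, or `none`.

iv

i → no match
ii → no match — must start with `cb`
iii → no match — must end with `cc`
iv → match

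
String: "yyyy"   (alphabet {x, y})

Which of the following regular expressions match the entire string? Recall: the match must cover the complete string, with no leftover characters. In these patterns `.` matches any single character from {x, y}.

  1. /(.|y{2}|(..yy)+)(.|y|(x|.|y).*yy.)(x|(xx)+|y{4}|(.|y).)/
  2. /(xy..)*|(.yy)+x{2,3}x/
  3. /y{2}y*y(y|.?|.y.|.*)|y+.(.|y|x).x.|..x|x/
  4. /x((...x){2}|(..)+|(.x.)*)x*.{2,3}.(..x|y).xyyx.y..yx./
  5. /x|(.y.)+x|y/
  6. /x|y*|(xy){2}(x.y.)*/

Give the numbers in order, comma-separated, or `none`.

1 → match
2 → no match
3 → match
4 → no match — must start with "x"
5 → no match
6 → match

1, 3, 6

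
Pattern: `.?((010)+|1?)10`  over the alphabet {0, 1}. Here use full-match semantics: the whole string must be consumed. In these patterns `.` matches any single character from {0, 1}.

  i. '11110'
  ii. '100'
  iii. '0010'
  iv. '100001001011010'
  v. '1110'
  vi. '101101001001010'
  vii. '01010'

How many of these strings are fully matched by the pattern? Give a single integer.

2

i. '11110' → no match
ii. '100' → no match — must end with '10'
iii. '0010' → no match
iv → no match
v. '1110' → match
vi → no match
vii. '01010' → match
Total matched: 2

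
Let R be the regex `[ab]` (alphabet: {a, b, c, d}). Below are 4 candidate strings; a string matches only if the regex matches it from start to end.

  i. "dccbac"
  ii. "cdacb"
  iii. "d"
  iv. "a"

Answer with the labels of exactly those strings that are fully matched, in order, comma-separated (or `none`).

iv

i. "dccbac" → no match
ii. "cdacb" → no match
iii. "d" → no match
iv. "a" → match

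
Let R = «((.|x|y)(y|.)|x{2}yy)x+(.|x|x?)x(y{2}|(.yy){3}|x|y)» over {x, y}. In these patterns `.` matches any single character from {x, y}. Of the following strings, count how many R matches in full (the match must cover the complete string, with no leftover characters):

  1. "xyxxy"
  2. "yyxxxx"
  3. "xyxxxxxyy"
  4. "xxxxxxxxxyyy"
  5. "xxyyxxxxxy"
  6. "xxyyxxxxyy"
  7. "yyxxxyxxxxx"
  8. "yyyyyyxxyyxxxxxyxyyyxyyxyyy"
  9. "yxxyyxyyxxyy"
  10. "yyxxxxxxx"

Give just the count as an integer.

6

1 → match
2 → match
3 → match
4 → no match
5 → match
6 → match
7 → no match
8 → no match
9 → no match
10 → match
Total matched: 6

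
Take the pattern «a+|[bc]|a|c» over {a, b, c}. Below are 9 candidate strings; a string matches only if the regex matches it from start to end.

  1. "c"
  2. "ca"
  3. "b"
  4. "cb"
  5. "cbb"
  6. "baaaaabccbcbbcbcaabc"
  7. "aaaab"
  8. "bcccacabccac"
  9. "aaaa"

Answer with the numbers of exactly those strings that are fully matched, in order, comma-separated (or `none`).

1 → match
2 → no match
3 → match
4 → no match
5 → no match
6 → no match
7 → no match
8 → no match
9 → match

1, 3, 9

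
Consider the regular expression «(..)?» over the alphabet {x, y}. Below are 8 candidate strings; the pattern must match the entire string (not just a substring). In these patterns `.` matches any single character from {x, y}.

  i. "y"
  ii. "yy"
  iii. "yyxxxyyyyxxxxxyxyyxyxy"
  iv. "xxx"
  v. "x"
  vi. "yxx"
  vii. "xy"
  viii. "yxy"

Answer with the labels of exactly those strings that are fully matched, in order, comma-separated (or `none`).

ii, vii

i → no match
ii → match
iii → no match
iv → no match
v → no match
vi → no match
vii → match
viii → no match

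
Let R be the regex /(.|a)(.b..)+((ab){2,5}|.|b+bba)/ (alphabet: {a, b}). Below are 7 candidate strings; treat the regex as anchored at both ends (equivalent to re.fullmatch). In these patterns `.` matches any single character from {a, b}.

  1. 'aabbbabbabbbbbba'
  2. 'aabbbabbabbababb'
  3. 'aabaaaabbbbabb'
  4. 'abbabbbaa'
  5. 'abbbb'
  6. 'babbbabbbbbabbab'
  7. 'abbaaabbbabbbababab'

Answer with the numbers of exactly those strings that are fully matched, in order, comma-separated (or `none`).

1, 7

1 → match
2 → no match
3 → no match
4 → no match
5 → no match
6 → no match
7 → match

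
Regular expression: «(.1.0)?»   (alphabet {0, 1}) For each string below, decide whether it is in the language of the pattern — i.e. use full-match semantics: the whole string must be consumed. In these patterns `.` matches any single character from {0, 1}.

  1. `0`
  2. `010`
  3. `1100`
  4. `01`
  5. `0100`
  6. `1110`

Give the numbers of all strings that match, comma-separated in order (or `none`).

3, 5, 6

1 → no match
2 → no match
3 → match
4 → no match
5 → match
6 → match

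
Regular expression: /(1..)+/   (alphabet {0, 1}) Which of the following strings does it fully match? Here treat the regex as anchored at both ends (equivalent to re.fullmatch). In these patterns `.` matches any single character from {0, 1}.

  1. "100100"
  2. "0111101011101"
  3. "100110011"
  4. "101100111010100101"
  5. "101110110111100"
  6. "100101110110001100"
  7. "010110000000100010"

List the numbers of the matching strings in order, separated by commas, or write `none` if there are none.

1 → match
2 → no match — must start with "1"
3 → no match
4 → no match
5 → match
6 → no match
7 → no match — must start with "1"

1, 5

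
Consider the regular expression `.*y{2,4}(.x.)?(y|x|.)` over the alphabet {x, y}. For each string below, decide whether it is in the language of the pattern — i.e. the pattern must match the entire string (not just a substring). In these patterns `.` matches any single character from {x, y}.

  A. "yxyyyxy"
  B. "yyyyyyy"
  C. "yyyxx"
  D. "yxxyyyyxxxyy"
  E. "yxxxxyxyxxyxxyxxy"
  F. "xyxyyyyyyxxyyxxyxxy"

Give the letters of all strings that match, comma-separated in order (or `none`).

A → no match
B → match
C → no match
D → no match
E → no match
F → no match

B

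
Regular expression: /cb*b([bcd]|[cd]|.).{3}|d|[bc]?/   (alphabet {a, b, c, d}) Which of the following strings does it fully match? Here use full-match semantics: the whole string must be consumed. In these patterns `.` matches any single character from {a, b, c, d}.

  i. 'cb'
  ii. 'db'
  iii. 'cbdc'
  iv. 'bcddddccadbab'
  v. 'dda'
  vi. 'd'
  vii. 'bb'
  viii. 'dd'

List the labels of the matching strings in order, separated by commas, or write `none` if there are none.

vi

i. 'cb' → no match
ii. 'db' → no match
iii. 'cbdc' → no match
iv → no match
v. 'dda' → no match
vi. 'd' → match
vii. 'bb' → no match
viii. 'dd' → no match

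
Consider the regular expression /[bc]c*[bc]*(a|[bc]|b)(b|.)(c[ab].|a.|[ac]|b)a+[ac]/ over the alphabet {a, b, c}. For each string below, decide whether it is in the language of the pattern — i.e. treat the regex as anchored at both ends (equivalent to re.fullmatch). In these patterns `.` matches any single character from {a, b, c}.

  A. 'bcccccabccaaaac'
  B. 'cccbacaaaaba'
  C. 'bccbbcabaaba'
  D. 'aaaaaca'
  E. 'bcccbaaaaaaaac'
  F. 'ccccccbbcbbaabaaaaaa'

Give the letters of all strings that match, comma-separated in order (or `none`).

E, F

A → no match
B → no match
C → no match
D → no match
E → match
F → match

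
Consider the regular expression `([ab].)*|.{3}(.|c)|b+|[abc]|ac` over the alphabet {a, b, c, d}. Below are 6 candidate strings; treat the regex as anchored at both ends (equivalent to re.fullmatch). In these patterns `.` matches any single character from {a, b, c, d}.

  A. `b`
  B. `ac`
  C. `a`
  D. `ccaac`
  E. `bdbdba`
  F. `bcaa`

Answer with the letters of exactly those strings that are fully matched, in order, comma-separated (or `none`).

A, B, C, E, F

A. `b` → match
B. `ac` → match
C. `a` → match
D. `ccaac` → no match
E. `bdbdba` → match
F. `bcaa` → match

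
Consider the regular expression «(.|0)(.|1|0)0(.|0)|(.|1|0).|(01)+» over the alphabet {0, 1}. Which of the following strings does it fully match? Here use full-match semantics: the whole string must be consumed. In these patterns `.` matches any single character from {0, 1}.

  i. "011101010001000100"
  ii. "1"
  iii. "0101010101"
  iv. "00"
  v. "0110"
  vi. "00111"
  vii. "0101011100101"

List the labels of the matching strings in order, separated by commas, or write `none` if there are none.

i → no match
ii. "1" → no match
iii. "0101010101" → match
iv. "00" → match
v. "0110" → no match
vi. "00111" → no match
vii → no match

iii, iv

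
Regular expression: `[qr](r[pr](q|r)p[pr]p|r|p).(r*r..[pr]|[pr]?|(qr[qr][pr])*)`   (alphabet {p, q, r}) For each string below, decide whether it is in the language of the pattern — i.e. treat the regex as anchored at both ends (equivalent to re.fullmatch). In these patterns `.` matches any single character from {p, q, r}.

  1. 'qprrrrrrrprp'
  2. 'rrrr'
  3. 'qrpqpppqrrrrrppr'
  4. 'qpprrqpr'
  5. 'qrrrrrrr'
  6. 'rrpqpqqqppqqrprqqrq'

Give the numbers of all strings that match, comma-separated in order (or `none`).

1 → match
2 → match
3 → match
4 → match
5 → match
6 → no match

1, 2, 3, 4, 5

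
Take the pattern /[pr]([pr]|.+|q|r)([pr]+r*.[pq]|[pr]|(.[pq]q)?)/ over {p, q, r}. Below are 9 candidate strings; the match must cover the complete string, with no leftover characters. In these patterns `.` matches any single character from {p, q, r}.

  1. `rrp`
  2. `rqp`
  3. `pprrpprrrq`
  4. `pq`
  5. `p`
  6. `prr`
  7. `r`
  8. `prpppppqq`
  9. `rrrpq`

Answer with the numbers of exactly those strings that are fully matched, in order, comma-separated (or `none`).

1 → match
2 → match
3 → match
4 → match
5 → no match
6 → match
7 → no match
8 → match
9 → match

1, 2, 3, 4, 6, 8, 9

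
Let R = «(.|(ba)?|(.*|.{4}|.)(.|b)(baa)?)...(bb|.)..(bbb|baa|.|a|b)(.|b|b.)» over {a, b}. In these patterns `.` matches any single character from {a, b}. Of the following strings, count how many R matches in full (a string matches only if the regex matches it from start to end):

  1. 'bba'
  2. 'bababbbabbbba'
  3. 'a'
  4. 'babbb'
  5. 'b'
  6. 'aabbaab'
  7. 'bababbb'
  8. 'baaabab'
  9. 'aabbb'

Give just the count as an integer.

1 → no match
2 → match
3 → no match
4 → no match
5 → no match
6 → no match
7 → no match
8 → no match
9 → no match
Total matched: 1

1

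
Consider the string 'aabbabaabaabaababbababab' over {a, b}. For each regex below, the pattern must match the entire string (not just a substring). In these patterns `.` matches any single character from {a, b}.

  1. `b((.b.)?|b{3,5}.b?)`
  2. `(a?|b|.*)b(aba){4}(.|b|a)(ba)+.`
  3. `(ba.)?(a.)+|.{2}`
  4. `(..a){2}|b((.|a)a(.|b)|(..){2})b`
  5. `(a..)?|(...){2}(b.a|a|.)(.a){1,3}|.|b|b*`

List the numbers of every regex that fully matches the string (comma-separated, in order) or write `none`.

1 → no match — must start with 'b'
2 → match
3 → no match
4 → no match
5 → no match

2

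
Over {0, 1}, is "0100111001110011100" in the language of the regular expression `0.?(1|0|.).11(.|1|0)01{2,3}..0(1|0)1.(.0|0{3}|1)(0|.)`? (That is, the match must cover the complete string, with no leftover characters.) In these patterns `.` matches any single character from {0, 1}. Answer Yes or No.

No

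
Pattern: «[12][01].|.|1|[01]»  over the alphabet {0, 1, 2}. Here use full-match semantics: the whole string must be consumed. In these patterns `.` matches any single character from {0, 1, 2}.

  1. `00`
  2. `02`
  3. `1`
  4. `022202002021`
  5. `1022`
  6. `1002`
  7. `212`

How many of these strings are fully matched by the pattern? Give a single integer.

1. `00` → no match
2. `02` → no match
3. `1` → match
4. `022202002021` → no match
5. `1022` → no match
6. `1002` → no match
7. `212` → match
Total matched: 2

2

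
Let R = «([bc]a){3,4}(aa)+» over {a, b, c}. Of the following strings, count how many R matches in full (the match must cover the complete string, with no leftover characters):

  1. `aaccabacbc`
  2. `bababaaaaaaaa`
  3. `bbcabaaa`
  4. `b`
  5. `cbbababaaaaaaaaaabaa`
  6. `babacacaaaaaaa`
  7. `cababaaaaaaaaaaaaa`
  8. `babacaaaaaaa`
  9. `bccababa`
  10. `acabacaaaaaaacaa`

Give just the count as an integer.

1 → no match — must end with `aa`
2 → no match
3 → no match
4 → no match — must end with `aa`
5 → no match
6 → match
7 → match
8 → match
9 → no match — must end with `aa`
10 → no match
Total matched: 3

3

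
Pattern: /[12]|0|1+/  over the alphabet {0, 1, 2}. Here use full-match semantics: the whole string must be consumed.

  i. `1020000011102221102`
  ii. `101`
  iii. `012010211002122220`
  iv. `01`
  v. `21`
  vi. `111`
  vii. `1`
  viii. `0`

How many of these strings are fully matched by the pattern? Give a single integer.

i → no match
ii → no match
iii → no match
iv → no match
v → no match
vi → match
vii → match
viii → match
Total matched: 3

3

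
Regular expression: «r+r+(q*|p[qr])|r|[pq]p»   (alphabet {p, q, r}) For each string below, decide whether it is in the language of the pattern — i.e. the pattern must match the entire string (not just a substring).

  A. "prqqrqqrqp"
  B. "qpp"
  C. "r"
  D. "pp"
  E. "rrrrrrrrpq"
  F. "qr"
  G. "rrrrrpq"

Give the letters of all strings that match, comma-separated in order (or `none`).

C, D, E, G

A → no match
B → no match
C → match
D → match
E → match
F → no match
G → match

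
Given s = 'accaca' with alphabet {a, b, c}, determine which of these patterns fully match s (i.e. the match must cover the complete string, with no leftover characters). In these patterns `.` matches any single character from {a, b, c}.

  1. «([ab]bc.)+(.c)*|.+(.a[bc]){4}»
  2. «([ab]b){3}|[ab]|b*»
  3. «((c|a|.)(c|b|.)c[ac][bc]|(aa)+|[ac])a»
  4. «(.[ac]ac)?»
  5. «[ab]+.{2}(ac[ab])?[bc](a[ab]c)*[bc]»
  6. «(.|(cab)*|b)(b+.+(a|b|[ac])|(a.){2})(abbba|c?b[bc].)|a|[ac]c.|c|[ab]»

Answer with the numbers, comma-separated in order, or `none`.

3

1 → no match
2 → no match
3 → match
4 → no match
5 → no match
6 → no match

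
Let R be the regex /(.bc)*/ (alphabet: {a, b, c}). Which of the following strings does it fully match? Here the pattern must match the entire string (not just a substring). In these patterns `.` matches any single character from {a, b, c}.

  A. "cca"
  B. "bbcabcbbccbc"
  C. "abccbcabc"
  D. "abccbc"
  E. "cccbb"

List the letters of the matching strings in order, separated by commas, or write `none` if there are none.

A. "cca" → no match
B. "bbcabcbbccbc" → match
C. "abccbcabc" → match
D. "abccbc" → match
E. "cccbb" → no match

B, C, D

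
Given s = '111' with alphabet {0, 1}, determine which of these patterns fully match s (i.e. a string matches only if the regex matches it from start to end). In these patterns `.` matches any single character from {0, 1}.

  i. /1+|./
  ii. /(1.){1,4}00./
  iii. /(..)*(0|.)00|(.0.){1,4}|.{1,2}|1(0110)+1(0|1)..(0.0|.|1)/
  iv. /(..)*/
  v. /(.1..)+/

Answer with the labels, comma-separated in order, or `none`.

i

i → match
ii → no match
iii → no match
iv → no match
v → no match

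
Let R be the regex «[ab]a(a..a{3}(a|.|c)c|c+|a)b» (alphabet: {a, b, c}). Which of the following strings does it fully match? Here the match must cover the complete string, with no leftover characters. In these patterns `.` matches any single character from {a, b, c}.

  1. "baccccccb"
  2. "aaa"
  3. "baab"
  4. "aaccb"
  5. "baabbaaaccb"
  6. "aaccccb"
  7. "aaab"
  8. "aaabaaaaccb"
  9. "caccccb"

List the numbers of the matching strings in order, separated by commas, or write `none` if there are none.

1, 3, 4, 5, 6, 7, 8

1 → match
2 → no match — must end with "b"
3 → match
4 → match
5 → match
6 → match
7 → match
8 → match
9 → no match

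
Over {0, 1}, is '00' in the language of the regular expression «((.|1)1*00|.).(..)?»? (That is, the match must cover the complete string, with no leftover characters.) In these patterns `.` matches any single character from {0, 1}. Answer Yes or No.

Yes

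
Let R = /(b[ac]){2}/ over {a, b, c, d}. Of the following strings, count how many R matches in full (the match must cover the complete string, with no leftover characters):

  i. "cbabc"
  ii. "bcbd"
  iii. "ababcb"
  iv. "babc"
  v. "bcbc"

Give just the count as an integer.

i → no match — must start with "b"
ii → no match
iii → no match — must start with "b"
iv → match
v → match
Total matched: 2

2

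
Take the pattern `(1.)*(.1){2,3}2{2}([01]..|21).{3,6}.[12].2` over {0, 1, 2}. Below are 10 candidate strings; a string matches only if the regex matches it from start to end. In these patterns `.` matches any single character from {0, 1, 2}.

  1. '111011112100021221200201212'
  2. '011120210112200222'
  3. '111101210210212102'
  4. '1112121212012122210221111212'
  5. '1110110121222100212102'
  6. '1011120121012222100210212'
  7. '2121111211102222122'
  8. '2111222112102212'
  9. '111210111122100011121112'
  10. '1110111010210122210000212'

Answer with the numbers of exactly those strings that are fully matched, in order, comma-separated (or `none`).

1 → no match
2 → no match
3 → no match
4 → match
5 → match
6 → no match
7 → no match
8 → match
9 → match
10 → match

4, 5, 8, 9, 10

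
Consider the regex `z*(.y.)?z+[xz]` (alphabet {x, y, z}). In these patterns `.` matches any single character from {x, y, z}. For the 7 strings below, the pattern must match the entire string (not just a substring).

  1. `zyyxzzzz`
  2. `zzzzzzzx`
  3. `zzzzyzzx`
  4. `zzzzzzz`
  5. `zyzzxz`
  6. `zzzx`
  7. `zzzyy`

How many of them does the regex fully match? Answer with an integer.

5

1 → match
2 → match
3 → match
4 → match
5 → no match
6 → match
7 → no match
Total matched: 5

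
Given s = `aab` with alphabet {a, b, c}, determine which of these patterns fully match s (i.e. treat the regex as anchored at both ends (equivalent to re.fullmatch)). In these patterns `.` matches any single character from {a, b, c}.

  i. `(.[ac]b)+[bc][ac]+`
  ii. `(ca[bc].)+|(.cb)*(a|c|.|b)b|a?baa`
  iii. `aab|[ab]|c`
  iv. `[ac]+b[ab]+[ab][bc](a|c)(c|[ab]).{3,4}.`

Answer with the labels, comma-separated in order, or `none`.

iii

i → no match
ii → no match
iii → match
iv → no match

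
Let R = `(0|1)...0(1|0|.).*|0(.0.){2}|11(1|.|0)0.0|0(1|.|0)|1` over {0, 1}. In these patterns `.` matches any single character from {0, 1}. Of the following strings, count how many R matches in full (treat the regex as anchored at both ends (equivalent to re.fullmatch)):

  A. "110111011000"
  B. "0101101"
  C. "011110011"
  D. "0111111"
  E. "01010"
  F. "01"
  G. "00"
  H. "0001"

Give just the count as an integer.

3

A → no match
B → match
C → no match
D → no match
E → no match
F → match
G → match
H → no match
Total matched: 3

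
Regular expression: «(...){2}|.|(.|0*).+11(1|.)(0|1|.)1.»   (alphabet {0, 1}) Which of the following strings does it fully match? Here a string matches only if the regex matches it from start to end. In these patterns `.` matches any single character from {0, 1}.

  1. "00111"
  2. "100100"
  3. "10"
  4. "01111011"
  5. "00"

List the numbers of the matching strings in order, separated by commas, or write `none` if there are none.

2, 4

1 → no match
2 → match
3 → no match
4 → match
5 → no match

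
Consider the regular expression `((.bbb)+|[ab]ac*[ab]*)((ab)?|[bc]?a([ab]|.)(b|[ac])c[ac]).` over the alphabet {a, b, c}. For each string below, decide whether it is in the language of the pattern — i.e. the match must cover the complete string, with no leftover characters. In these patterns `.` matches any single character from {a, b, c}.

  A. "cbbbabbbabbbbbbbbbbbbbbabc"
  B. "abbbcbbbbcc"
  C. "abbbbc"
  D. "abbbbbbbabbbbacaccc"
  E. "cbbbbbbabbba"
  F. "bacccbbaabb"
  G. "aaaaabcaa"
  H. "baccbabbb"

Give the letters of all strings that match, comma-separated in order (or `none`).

A → no match
B → no match
C → no match
D → match
E → no match
F → match
G → match
H → match

D, F, G, H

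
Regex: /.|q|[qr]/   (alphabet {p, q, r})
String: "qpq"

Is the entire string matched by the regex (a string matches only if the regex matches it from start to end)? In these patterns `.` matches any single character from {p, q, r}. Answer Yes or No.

No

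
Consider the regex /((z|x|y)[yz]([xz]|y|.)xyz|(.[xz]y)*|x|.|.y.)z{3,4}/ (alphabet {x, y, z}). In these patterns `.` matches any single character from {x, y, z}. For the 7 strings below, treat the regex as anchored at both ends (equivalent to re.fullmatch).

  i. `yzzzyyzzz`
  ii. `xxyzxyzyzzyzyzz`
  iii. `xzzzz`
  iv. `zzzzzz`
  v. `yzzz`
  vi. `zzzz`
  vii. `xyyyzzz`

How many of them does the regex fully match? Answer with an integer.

3

i → no match
ii → no match
iii → match
iv → no match
v → match
vi → match
vii → no match
Total matched: 3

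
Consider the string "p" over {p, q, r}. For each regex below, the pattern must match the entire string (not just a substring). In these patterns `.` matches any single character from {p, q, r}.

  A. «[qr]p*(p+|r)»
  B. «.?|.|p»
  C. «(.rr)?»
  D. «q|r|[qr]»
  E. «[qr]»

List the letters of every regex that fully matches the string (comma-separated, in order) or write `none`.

A → no match
B → match
C → no match
D → no match
E → no match

B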